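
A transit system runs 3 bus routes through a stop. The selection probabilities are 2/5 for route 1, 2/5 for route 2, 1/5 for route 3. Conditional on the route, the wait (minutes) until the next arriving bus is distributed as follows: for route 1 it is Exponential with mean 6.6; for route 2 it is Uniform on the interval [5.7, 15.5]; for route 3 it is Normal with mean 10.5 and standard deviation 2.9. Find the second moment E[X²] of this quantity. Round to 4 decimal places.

106.7253

For each component E[X²] = Var + (mean)², giving 1: 87.12; 2: 120.363; 3: 118.66.
Overall E[X²] = 0.4·87.12 + 0.4·120.363 + 0.2·118.66 = 106.725.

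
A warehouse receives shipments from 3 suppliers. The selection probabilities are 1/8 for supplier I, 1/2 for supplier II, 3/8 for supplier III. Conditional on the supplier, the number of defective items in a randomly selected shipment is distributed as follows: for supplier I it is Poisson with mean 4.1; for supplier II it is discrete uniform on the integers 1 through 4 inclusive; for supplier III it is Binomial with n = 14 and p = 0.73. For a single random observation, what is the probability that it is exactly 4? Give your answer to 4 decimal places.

0.1496

Conditional on each supplier, P(X = 4): I: 0.195127; II: 0.25; III: 0.000585279.
By total probability, P(X = 4) = 0.125·0.195127 + 0.5·0.25 + 0.375·0.000585279 = 0.14961.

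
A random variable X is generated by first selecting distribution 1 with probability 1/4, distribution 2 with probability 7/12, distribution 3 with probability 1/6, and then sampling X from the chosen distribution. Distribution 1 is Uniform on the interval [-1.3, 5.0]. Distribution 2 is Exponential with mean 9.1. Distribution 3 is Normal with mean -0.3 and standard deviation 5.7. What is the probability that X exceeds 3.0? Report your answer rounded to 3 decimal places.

Conditional on each component, P(X > 3.0): 1: 0.31746; 2: 0.719161; 3: 0.281312.
By total probability, P(X > 3.0) = 0.25·0.31746 + 0.583333·0.719161 + 0.166667·0.281312 = 0.545761.

0.546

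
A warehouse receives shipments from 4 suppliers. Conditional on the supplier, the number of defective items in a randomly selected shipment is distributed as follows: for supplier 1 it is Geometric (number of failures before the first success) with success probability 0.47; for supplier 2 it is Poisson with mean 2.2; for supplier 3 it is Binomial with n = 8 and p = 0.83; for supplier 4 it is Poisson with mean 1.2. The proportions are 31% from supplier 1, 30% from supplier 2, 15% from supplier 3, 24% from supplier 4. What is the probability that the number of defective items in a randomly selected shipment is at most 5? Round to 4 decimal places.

Conditional on each supplier, P(X ≤ 5): 1: 0.977836; 2: 0.97509; 3: 0.14116; 4: 0.9985.
By total probability, P(X ≤ 5) = 0.31·0.977836 + 0.3·0.97509 + 0.15·0.14116 + 0.24·0.9985 = 0.85647.

0.8565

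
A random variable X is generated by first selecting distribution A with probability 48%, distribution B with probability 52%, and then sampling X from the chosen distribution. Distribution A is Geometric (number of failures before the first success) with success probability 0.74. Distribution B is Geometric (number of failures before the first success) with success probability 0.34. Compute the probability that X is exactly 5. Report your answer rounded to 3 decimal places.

Conditional on each component, P(X = 5): A: 0.000879222; B: 0.0425793.
By total probability, P(X = 5) = 0.48·0.000879222 + 0.52·0.0425793 = 0.0225633.

0.023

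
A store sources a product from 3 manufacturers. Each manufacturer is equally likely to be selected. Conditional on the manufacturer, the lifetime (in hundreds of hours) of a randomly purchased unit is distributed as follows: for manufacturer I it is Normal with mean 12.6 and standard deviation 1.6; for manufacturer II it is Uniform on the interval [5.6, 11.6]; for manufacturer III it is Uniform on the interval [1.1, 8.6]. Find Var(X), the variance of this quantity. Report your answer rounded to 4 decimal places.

13.4297

Per component, I: μ=12.6, E[X²]=161.32; II: μ=8.6, E[X²]=76.96; III: μ=4.85, E[X²]=28.21.
E[X] = 0.333333·12.6 + 0.333333·8.6 + 0.333333·4.85 = 8.68333.
E[X²] = 0.333333·161.32 + 0.333333·76.96 + 0.333333·28.21 = 88.83.
Var(X) = E[X²] − (E[X])² = 88.83 − 75.4003 = 13.4297.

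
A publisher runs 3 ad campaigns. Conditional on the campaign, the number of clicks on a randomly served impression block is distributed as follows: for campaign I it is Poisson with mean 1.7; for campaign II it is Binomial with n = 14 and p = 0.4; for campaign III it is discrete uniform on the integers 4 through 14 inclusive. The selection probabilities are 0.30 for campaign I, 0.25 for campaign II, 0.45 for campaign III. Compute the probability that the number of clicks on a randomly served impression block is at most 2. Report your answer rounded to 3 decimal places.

Conditional on each campaign, P(X ≤ 2): I: 0.757223; II: 0.0397916; III: 0.
By total probability, P(X ≤ 2) = 0.3·0.757223 + 0.25·0.0397916 + 0.45·0 = 0.237115.

0.237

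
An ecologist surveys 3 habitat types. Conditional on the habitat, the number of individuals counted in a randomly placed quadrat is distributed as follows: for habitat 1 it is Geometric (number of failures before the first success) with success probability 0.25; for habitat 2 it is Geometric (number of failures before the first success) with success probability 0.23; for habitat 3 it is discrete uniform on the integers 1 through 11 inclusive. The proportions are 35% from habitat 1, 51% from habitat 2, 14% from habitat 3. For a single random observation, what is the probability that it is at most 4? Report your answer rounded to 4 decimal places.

Conditional on each habitat, P(X ≤ 4): 1: 0.762695; 2: 0.729322; 3: 0.363636.
By total probability, P(X ≤ 4) = 0.35·0.762695 + 0.51·0.729322 + 0.14·0.363636 = 0.689806.

0.6898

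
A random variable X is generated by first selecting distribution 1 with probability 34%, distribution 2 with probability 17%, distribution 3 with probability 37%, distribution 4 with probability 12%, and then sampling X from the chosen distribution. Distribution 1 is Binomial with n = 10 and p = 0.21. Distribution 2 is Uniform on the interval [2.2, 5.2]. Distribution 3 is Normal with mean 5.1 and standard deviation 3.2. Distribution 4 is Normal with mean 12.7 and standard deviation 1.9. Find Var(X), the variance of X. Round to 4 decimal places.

15.1182

Per component, 1: μ=2.1, E[X²]=6.069; 2: μ=3.7, E[X²]=14.44; 3: μ=5.1, E[X²]=36.25; 4: μ=12.7, E[X²]=164.9.
E[X] = 0.34·2.1 + 0.17·3.7 + 0.37·5.1 + 0.12·12.7 = 4.754.
E[X²] = 0.34·6.069 + 0.17·14.44 + 0.37·36.25 + 0.12·164.9 = 37.7188.
Var(X) = E[X²] − (E[X])² = 37.7188 − 22.6005 = 15.1182.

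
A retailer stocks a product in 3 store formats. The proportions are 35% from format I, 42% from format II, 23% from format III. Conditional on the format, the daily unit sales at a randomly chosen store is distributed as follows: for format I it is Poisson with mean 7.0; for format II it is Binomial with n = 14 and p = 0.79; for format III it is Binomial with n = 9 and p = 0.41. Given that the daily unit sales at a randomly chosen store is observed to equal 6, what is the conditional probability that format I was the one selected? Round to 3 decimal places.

0.723

Likelihoods P(X=6 | ·): I: 0.149003; II: 0.00276104; III: 0.081948.
Posterior ∝ prior × likelihood. Numerator for I: 0.35·0.149003 = 0.052151.
Normalizing constant: 0.35·0.149003 + 0.42·0.00276104 + 0.23·0.081948 = 0.0721587.
P(I | observation) = 0.052151 / 0.0721587 = 0.722727.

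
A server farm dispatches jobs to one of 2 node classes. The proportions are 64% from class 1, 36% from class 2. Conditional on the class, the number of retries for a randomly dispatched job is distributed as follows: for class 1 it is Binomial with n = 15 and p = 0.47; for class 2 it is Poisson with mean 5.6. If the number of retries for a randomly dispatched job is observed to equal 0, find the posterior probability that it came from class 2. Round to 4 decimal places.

Likelihoods P(X=0 | ·): 1: 7.31372e-05; 2: 0.00369786.
Posterior ∝ prior × likelihood. Numerator for 2: 0.36·0.00369786 = 0.00133123.
Normalizing constant: 0.64·7.31372e-05 + 0.36·0.00369786 = 0.00137804.
P(2 | observation) = 0.00133123 / 0.00137804 = 0.966033.

0.9660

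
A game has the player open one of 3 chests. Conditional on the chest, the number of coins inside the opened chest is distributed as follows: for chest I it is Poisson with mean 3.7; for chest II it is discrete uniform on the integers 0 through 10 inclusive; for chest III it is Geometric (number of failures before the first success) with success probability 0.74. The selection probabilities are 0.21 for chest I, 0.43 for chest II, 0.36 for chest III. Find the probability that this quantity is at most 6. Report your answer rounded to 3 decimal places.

0.826

Conditional on each chest, P(X ≤ 6): I: 0.918191; II: 0.636364; III: 0.99992.
By total probability, P(X ≤ 6) = 0.21·0.918191 + 0.43·0.636364 + 0.36·0.99992 = 0.826428.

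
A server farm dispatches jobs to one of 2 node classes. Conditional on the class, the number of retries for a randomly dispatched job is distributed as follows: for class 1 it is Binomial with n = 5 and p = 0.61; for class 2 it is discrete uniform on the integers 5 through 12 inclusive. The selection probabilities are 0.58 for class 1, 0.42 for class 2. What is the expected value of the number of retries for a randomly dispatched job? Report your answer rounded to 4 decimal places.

5.3390

Component means — 1: 3.05; 2: 8.5.
E[X] = 0.58·3.05 + 0.42·8.5 = 5.339.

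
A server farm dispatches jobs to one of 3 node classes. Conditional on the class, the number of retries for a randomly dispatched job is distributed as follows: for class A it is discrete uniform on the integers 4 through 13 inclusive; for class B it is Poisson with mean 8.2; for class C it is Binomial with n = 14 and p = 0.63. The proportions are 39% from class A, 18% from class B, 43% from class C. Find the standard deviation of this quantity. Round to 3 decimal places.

Per component, A: μ=8.5, E[X²]=80.5; B: μ=8.2, E[X²]=75.44; C: μ=8.82, E[X²]=81.0558.
E[X] = 0.39·8.5 + 0.18·8.2 + 0.43·8.82 = 8.5836.
E[X²] = 0.39·80.5 + 0.18·75.44 + 0.43·81.0558 = 79.8282.
Var(X) = E[X²] − (E[X])² = 79.8282 − 73.6782 = 6.15001.
SD(X) = √6.15001 = 2.47992.

2.480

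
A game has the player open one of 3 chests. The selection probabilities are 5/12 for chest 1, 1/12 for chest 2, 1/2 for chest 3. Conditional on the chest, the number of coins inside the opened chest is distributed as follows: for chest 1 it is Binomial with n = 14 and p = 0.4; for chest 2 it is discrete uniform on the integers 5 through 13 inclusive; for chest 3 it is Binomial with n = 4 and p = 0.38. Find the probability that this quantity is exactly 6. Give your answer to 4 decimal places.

Conditional on each chest, P(X = 6): 1: 0.206598; 2: 0.111111; 3: 0.
By total probability, P(X = 6) = 0.416667·0.206598 + 0.0833333·0.111111 + 0.5·0 = 0.0953416.

0.0953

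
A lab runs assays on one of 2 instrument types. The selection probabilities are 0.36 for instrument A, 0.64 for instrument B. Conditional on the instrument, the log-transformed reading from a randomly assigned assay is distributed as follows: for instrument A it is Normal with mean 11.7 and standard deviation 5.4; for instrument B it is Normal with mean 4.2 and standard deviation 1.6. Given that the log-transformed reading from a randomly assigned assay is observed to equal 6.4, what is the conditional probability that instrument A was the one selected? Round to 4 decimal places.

Likelihoods f(6.4 | ·): A: 0.0456391; B: 0.0968827.
Posterior ∝ prior × likelihood. Numerator for A: 0.36·0.0456391 = 0.0164301.
Normalizing constant: 0.36·0.0456391 + 0.64·0.0968827 = 0.078435.
P(A | observation) = 0.0164301 / 0.078435 = 0.209474.

0.2095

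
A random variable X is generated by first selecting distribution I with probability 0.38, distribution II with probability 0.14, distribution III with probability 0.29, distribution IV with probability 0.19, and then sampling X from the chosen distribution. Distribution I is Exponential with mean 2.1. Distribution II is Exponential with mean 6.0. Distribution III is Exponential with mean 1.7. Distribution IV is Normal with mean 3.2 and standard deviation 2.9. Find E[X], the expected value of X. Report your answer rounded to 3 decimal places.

2.739

Component means — I: 2.1; II: 6; III: 1.7; IV: 3.2.
E[X] = 0.38·2.1 + 0.14·6 + 0.29·1.7 + 0.19·3.2 = 2.739.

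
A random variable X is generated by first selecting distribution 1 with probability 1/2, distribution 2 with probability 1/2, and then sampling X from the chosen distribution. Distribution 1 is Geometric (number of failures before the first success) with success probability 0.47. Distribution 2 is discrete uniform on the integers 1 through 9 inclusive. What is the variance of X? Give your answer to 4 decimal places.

Per component, 1: μ=1.12766, E[X²]=3.67089; 2: μ=5, E[X²]=31.6667.
E[X] = 0.5·1.12766 + 0.5·5 = 3.06383.
E[X²] = 0.5·3.67089 + 0.5·31.6667 = 17.6688.
Var(X) = E[X²] − (E[X])² = 17.6688 − 9.38705 = 8.28173.

8.2817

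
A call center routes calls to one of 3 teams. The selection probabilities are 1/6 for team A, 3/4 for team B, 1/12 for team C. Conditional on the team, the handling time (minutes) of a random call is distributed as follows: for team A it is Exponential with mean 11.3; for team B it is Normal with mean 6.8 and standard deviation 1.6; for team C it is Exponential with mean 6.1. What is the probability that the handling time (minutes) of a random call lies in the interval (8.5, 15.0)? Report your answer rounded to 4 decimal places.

Conditional on each team, P(8.5 < X < 15.0): A: 0.206166; B: 0.144004; C: 0.1627.
By total probability, P(8.5 < X < 15.0) = 0.166667·0.206166 + 0.75·0.144004 + 0.0833333·0.1627 = 0.155922.

0.1559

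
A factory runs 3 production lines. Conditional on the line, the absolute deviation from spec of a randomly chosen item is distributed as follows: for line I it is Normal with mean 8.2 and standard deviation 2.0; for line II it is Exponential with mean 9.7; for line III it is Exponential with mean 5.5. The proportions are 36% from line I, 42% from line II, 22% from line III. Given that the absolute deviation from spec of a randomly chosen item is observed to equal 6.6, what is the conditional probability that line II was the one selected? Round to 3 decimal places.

0.255

Likelihoods f(6.6 | ·): I: 0.144846; II: 0.052207; III: 0.0547626.
Posterior ∝ prior × likelihood. Numerator for II: 0.42·0.052207 = 0.0219269.
Normalizing constant: 0.36·0.144846 + 0.42·0.052207 + 0.22·0.0547626 = 0.0861192.
P(II | observation) = 0.0219269 / 0.0861192 = 0.254612.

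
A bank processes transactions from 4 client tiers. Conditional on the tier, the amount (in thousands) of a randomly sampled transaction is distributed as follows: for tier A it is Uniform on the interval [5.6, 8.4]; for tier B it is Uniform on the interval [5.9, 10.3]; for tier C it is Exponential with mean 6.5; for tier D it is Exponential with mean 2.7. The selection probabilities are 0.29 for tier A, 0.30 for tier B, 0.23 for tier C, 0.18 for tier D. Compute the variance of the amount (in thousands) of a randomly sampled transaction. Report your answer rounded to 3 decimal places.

Per component, A: μ=7, E[X²]=49.6533; B: μ=8.1, E[X²]=67.2233; C: μ=6.5, E[X²]=84.5; D: μ=2.7, E[X²]=14.58.
E[X] = 0.29·7 + 0.3·8.1 + 0.23·6.5 + 0.18·2.7 = 6.441.
E[X²] = 0.29·49.6533 + 0.3·67.2233 + 0.23·84.5 + 0.18·14.58 = 56.6259.
Var(X) = E[X²] − (E[X])² = 56.6259 − 41.4865 = 15.1394.

15.139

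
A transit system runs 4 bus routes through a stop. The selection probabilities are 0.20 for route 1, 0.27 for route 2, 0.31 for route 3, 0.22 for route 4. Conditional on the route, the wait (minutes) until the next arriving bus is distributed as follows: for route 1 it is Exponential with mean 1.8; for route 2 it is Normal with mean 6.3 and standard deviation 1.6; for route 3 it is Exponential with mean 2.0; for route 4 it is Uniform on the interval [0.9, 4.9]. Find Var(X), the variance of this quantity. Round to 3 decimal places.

6.311

Per component, 1: μ=1.8, E[X²]=6.48; 2: μ=6.3, E[X²]=42.25; 3: μ=2, E[X²]=8; 4: μ=2.9, E[X²]=9.74333.
E[X] = 0.2·1.8 + 0.27·6.3 + 0.31·2 + 0.22·2.9 = 3.319.
E[X²] = 0.2·6.48 + 0.27·42.25 + 0.31·8 + 0.22·9.74333 = 17.327.
Var(X) = E[X²] − (E[X])² = 17.327 − 11.0158 = 6.31127.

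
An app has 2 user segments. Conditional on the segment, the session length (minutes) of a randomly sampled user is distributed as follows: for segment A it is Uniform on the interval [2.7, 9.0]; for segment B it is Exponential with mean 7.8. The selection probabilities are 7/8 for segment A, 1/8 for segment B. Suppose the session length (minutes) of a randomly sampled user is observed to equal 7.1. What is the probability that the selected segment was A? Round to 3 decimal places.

0.956

Likelihoods f(7.1 | ·): A: 0.15873; B: 0.0515924.
Posterior ∝ prior × likelihood. Numerator for A: 0.875·0.15873 = 0.138889.
Normalizing constant: 0.875·0.15873 + 0.125·0.0515924 = 0.145338.
P(A | observation) = 0.138889 / 0.145338 = 0.955627.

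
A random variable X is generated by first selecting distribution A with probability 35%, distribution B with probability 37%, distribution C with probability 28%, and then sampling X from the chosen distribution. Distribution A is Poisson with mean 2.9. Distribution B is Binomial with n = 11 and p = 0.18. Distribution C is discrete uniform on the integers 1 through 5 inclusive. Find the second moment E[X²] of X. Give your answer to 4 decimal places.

9.0898

For each component E[X²] = Var + (mean)², giving A: 11.31; B: 5.544; C: 11.
Overall E[X²] = 0.35·11.31 + 0.37·5.544 + 0.28·11 = 9.08978.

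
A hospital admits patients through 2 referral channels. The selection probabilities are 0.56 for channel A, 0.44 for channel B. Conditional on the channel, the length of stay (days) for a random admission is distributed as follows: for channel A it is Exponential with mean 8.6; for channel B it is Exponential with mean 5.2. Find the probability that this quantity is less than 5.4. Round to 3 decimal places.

Conditional on each channel, P(X < 5.4): A: 0.466292; B: 0.646001.
By total probability, P(X < 5.4) = 0.56·0.466292 + 0.44·0.646001 = 0.545364.

0.545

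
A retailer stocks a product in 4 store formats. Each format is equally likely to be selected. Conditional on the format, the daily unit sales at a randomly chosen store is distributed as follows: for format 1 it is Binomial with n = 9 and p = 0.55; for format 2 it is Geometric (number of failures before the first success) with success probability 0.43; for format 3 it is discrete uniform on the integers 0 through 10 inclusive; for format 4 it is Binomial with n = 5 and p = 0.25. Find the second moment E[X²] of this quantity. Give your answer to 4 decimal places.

17.2675

For each component E[X²] = Var + (mean)², giving 1: 26.73; 2: 4.83991; 3: 35; 4: 2.5.
Overall E[X²] = 0.25·26.73 + 0.25·4.83991 + 0.25·35 + 0.25·2.5 = 17.2675.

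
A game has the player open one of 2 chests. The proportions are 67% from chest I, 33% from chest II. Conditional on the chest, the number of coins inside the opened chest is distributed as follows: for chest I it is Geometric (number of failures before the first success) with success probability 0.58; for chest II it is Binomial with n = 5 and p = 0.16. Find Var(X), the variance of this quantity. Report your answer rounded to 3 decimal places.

1.060

Per component, I: μ=0.724138, E[X²]=1.77289; II: μ=0.8, E[X²]=1.312.
E[X] = 0.67·0.724138 + 0.33·0.8 = 0.749172.
E[X²] = 0.67·1.77289 + 0.33·1.312 = 1.6208.
Var(X) = E[X²] − (E[X])² = 1.6208 − 0.561259 = 1.05954.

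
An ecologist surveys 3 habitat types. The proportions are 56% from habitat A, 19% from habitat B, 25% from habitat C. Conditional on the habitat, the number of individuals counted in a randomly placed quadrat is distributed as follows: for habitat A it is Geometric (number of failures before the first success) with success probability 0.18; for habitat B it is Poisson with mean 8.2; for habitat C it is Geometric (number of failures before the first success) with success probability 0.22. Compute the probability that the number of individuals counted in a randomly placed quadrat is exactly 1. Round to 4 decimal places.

0.1260

Conditional on each habitat, P(X = 1): A: 0.1476; B: 0.00225216; C: 0.1716.
By total probability, P(X = 1) = 0.56·0.1476 + 0.19·0.00225216 + 0.25·0.1716 = 0.125984.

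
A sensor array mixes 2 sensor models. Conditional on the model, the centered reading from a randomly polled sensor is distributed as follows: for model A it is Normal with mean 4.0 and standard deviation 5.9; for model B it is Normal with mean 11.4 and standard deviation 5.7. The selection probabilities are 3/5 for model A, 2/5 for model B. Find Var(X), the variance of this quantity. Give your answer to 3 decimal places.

47.024

Per component, A: μ=4, E[X²]=50.81; B: μ=11.4, E[X²]=162.45.
E[X] = 0.6·4 + 0.4·11.4 = 6.96.
E[X²] = 0.6·50.81 + 0.4·162.45 = 95.466.
Var(X) = E[X²] − (E[X])² = 95.466 − 48.4416 = 47.0244.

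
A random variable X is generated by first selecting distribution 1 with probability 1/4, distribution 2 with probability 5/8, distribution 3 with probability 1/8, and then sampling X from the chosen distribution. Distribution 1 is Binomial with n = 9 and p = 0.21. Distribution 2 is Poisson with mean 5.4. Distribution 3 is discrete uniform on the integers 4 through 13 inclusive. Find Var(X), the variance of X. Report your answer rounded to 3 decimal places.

Per component, 1: μ=1.89, E[X²]=5.0652; 2: μ=5.4, E[X²]=34.56; 3: μ=8.5, E[X²]=80.5.
E[X] = 0.25·1.89 + 0.625·5.4 + 0.125·8.5 = 4.91.
E[X²] = 0.25·5.0652 + 0.625·34.56 + 0.125·80.5 = 32.9288.
Var(X) = E[X²] − (E[X])² = 32.9288 − 24.1081 = 8.8207.

8.821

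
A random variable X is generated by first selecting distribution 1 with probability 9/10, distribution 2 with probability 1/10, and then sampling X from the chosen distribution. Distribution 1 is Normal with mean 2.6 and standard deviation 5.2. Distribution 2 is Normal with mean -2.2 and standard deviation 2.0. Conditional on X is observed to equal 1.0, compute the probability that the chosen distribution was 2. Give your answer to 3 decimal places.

Likelihoods f(1.0 | ·): 1: 0.0731726; 2: 0.0554604.
Posterior ∝ prior × likelihood. Numerator for 2: 0.1·0.0554604 = 0.00554604.
Normalizing constant: 0.9·0.0731726 + 0.1·0.0554604 = 0.0714014.
P(2 | observation) = 0.00554604 / 0.0714014 = 0.0776742.

0.078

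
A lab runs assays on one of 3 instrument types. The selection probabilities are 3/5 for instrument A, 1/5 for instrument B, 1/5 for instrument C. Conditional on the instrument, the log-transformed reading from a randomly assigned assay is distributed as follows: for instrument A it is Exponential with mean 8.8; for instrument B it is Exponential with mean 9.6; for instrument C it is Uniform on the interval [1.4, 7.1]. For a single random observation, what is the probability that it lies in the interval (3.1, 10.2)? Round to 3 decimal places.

0.450

Conditional on each instrument, P(3.1 < X < 10.2): A: 0.389317; B: 0.378443; C: 0.701754.
By total probability, P(3.1 < X < 10.2) = 0.6·0.389317 + 0.2·0.378443 + 0.2·0.701754 = 0.44963.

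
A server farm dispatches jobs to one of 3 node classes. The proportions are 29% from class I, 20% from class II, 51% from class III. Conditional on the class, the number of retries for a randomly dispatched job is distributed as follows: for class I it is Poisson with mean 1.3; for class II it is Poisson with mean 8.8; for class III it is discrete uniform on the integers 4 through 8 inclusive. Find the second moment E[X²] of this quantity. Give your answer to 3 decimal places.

37.495

For each component E[X²] = Var + (mean)², giving I: 2.99; II: 86.24; III: 38.
Overall E[X²] = 0.29·2.99 + 0.2·86.24 + 0.51·38 = 37.4951.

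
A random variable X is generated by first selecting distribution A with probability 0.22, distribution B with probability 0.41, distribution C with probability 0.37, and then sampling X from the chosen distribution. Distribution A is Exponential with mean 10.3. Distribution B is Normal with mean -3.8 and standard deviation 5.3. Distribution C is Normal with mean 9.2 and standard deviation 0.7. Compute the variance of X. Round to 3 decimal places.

78.706

Per component, A: μ=10.3, E[X²]=212.18; B: μ=-3.8, E[X²]=42.53; C: μ=9.2, E[X²]=85.13.
E[X] = 0.22·10.3 + 0.41·-3.8 + 0.37·9.2 = 4.112.
E[X²] = 0.22·212.18 + 0.41·42.53 + 0.37·85.13 = 95.615.
Var(X) = E[X²] − (E[X])² = 95.615 − 16.9085 = 78.7065.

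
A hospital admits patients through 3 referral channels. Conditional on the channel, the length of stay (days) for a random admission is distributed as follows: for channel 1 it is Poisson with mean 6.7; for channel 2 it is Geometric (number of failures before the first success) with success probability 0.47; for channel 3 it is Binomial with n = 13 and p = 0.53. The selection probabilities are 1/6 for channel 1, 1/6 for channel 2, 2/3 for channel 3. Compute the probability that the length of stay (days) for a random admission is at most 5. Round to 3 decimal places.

Conditional on each channel, P(X ≤ 5): 1: 0.340649; 2: 0.977836; 3: 0.219962.
By total probability, P(X ≤ 5) = 0.166667·0.340649 + 0.166667·0.977836 + 0.666667·0.219962 = 0.366389.

0.366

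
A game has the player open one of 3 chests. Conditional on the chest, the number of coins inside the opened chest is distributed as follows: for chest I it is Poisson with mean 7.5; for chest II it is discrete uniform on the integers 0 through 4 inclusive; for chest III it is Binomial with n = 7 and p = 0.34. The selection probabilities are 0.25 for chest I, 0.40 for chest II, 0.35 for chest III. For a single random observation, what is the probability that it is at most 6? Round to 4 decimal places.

Conditional on each chest, P(X ≤ 6): I: 0.378155; II: 1; III: 0.999475.
By total probability, P(X ≤ 6) = 0.25·0.378155 + 0.4·1 + 0.35·0.999475 = 0.844355.

0.8444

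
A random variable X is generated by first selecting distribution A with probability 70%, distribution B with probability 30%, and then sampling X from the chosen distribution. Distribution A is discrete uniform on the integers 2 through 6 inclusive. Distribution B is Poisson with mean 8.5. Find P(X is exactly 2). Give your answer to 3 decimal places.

Conditional on each component, P(X = 2): A: 0.2; B: 0.00735029.
By total probability, P(X = 2) = 0.7·0.2 + 0.3·0.00735029 = 0.142205.

0.142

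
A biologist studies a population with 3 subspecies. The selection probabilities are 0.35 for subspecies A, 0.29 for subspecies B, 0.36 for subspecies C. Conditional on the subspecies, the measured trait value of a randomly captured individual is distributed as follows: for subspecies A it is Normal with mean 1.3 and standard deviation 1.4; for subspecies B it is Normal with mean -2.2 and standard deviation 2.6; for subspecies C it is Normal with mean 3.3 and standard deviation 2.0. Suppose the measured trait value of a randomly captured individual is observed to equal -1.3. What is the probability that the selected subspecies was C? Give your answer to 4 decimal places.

0.0787

Likelihoods f(-1.3 | ·): A: 0.0507979; B: 0.144517; C: 0.0141635.
Posterior ∝ prior × likelihood. Numerator for C: 0.36·0.0141635 = 0.00509887.
Normalizing constant: 0.35·0.0507979 + 0.29·0.144517 + 0.36·0.0141635 = 0.0647879.
P(C | observation) = 0.00509887 / 0.0647879 = 0.0787009.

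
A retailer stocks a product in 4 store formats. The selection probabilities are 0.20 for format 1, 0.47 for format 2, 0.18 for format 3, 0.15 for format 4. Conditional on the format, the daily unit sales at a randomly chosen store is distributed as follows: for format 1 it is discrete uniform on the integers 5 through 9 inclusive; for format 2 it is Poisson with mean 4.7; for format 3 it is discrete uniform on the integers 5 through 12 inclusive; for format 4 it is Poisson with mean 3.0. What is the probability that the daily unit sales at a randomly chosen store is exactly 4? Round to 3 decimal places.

0.112

Conditional on each format, P(X = 4): 1: 0; 2: 0.184925; 3: 0; 4: 0.168031.
By total probability, P(X = 4) = 0.2·0 + 0.47·0.184925 + 0.18·0 + 0.15·0.168031 = 0.11212.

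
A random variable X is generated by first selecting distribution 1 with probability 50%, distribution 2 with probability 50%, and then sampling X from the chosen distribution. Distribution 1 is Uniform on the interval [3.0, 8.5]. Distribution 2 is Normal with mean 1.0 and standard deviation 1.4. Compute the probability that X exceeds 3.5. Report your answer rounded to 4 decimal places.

0.4731

Conditional on each component, P(X > 3.5): 1: 0.909091; 2: 0.0370728.
By total probability, P(X > 3.5) = 0.5·0.909091 + 0.5·0.0370728 = 0.473082.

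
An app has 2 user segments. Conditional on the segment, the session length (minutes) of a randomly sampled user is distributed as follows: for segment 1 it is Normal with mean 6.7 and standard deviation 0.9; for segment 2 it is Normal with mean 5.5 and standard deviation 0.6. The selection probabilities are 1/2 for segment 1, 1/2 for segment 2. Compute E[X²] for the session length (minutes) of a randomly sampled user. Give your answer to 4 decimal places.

For each component E[X²] = Var + (mean)², giving 1: 45.7; 2: 30.61.
Overall E[X²] = 0.5·45.7 + 0.5·30.61 = 38.155.

38.1550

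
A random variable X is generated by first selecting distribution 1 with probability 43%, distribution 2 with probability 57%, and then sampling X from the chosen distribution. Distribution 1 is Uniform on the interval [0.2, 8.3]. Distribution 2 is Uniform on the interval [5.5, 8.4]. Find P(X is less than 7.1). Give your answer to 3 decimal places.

0.681

Conditional on each component, P(X < 7.1): 1: 0.851852; 2: 0.551724.
By total probability, P(X < 7.1) = 0.43·0.851852 + 0.57·0.551724 = 0.680779.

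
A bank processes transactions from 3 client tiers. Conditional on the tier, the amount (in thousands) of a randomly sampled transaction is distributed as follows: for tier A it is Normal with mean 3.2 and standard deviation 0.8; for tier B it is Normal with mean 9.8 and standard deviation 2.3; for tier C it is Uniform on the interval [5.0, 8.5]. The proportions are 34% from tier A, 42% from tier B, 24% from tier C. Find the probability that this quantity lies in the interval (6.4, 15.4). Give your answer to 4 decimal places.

0.5316

Conditional on each tier, P(6.4 < X < 15.4): A: 3.16712e-05; B: 0.922881; C: 0.6.
By total probability, P(6.4 < X < 15.4) = 0.34·3.16712e-05 + 0.42·0.922881 + 0.24·0.6 = 0.531621.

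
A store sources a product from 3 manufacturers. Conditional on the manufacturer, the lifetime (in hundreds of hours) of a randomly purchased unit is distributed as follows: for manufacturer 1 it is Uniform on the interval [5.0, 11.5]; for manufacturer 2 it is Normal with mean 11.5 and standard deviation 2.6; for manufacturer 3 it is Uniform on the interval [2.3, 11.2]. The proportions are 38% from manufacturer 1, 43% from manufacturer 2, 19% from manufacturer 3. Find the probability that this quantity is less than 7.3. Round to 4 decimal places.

0.2640

Conditional on each manufacturer, P(X < 7.3): 1: 0.353846; 2: 0.0531137; 3: 0.561798.
By total probability, P(X < 7.3) = 0.38·0.353846 + 0.43·0.0531137 + 0.19·0.561798 = 0.264042.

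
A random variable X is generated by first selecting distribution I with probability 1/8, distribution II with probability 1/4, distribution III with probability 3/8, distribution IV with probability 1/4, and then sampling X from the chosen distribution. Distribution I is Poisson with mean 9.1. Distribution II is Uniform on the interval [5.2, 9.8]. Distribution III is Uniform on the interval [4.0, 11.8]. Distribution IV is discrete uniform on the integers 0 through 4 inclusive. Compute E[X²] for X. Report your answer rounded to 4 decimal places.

52.7971

For each component E[X²] = Var + (mean)², giving I: 91.91; II: 58.0133; III: 67.48; IV: 6.
Overall E[X²] = 0.125·91.91 + 0.25·58.0133 + 0.375·67.48 + 0.25·6 = 52.7971.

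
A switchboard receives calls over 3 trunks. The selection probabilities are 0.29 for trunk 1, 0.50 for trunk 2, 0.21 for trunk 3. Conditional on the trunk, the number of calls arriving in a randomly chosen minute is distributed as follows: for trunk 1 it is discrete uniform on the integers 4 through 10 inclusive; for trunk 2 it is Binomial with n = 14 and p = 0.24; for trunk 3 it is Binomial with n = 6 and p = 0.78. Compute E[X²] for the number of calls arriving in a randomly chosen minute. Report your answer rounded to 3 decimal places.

For each component E[X²] = Var + (mean)², giving 1: 53; 2: 13.8432; 3: 22.932.
Overall E[X²] = 0.29·53 + 0.5·13.8432 + 0.21·22.932 = 27.1073.

27.107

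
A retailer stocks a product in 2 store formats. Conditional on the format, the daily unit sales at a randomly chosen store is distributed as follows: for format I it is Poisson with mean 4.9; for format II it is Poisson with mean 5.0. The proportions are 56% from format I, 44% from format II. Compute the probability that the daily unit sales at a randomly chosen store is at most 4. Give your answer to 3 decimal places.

0.450

Conditional on each format, P(X ≤ 4): I: 0.458212; II: 0.440493.
By total probability, P(X ≤ 4) = 0.56·0.458212 + 0.44·0.440493 = 0.450416.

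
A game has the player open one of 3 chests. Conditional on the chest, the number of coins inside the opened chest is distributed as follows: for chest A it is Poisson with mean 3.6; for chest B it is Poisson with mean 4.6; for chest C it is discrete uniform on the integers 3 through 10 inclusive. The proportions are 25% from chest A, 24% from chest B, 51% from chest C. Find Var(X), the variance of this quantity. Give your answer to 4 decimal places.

Per component, A: μ=3.6, E[X²]=16.56; B: μ=4.6, E[X²]=25.76; C: μ=6.5, E[X²]=47.5.
E[X] = 0.25·3.6 + 0.24·4.6 + 0.51·6.5 = 5.319.
E[X²] = 0.25·16.56 + 0.24·25.76 + 0.51·47.5 = 34.5474.
Var(X) = E[X²] − (E[X])² = 34.5474 − 28.2918 = 6.25564.

6.2556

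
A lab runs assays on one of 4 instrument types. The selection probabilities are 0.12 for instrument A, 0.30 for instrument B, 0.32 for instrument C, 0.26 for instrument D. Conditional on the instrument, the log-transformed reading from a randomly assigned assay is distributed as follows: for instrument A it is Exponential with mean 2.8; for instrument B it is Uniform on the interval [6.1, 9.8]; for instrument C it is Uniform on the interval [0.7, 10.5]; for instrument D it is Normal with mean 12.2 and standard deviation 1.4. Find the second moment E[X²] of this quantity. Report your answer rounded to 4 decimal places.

72.9889

For each component E[X²] = Var + (mean)², giving A: 15.68; B: 64.3433; C: 39.3633; D: 150.8.
Overall E[X²] = 0.12·15.68 + 0.3·64.3433 + 0.32·39.3633 + 0.26·150.8 = 72.9889.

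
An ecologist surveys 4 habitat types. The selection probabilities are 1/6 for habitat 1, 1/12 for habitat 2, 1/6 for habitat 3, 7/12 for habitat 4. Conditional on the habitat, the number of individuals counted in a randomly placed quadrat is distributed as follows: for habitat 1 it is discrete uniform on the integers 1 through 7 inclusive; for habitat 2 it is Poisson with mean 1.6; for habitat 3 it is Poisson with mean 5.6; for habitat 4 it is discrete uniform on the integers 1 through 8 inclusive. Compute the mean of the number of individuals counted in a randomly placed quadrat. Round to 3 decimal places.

Component means — 1: 4; 2: 1.6; 3: 5.6; 4: 4.5.
E[X] = 0.166667·4 + 0.0833333·1.6 + 0.166667·5.6 + 0.583333·4.5 = 4.35833.

4.358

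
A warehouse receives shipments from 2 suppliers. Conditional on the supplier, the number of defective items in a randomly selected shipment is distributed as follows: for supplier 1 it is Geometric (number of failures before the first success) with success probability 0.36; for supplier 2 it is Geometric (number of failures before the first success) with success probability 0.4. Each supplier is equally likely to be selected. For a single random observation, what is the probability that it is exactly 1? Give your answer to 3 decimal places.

Conditional on each supplier, P(X = 1): 1: 0.2304; 2: 0.24.
By total probability, P(X = 1) = 0.5·0.2304 + 0.5·0.24 = 0.2352.

0.235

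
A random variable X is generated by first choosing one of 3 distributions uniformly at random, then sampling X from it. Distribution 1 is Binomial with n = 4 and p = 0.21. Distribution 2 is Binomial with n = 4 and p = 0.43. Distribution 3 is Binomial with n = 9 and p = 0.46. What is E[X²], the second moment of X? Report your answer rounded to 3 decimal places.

For each component E[X²] = Var + (mean)², giving 1: 1.3692; 2: 3.9388; 3: 19.3752.
Overall E[X²] = 0.333333·1.3692 + 0.333333·3.9388 + 0.333333·19.3752 = 8.22773.

8.228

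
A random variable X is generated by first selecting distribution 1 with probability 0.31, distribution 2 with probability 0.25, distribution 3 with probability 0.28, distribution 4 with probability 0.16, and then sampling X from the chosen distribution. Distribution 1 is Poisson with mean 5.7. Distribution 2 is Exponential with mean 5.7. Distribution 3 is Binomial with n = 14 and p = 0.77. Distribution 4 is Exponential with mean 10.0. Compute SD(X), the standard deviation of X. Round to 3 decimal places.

5.685

Per component, 1: μ=5.7, E[X²]=38.19; 2: μ=5.7, E[X²]=64.98; 3: μ=10.78, E[X²]=118.688; 4: μ=10, E[X²]=200.
E[X] = 0.31·5.7 + 0.25·5.7 + 0.28·10.78 + 0.16·10 = 7.8104.
E[X²] = 0.31·38.19 + 0.25·64.98 + 0.28·118.688 + 0.16·200 = 93.3165.
Var(X) = E[X²] − (E[X])² = 93.3165 − 61.0023 = 32.3141.
SD(X) = √32.3141 = 5.68455.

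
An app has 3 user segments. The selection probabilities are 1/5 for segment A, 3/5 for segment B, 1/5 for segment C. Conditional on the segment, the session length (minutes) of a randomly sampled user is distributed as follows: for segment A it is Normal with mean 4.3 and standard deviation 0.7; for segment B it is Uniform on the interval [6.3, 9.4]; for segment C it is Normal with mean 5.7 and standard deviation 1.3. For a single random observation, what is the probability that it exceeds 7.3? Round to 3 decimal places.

0.428

Conditional on each segment, P(X > 7.3): A: 9.10765e-06; B: 0.677419; C: 0.109205.
By total probability, P(X > 7.3) = 0.2·9.10765e-06 + 0.6·0.677419 + 0.2·0.109205 = 0.428294.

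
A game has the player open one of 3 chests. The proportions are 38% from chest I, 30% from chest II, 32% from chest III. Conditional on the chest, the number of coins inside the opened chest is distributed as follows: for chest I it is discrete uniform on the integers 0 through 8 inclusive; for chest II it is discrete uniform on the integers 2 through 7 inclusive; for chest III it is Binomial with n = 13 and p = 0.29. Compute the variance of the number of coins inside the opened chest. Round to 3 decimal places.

Per component, I: μ=4, E[X²]=22.6667; II: μ=4.5, E[X²]=23.1667; III: μ=3.77, E[X²]=16.8896.
E[X] = 0.38·4 + 0.3·4.5 + 0.32·3.77 = 4.0764.
E[X²] = 0.38·22.6667 + 0.3·23.1667 + 0.32·16.8896 = 20.968.
Var(X) = E[X²] − (E[X])² = 20.968 − 16.617 = 4.35097.

4.351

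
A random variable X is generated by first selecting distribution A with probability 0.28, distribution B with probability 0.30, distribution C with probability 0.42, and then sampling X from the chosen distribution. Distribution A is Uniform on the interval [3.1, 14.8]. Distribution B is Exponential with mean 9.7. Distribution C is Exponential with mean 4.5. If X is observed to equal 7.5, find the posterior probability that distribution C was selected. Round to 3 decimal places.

0.316

Likelihoods f(7.5 | ·): A: 0.0854701; B: 0.047581; C: 0.0419724.
Posterior ∝ prior × likelihood. Numerator for C: 0.42·0.0419724 = 0.0176284.
Normalizing constant: 0.28·0.0854701 + 0.3·0.047581 + 0.42·0.0419724 = 0.0558343.
P(C | observation) = 0.0176284 / 0.0558343 = 0.315727.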